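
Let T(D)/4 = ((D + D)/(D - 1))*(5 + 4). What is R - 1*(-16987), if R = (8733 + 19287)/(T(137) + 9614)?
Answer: 2797742617/164671 ≈ 16990.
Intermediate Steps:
T(D) = 72*D/(-1 + D) (T(D) = 4*(((D + D)/(D - 1))*(5 + 4)) = 4*(((2*D)/(-1 + D))*9) = 4*((2*D/(-1 + D))*9) = 4*(18*D/(-1 + D)) = 72*D/(-1 + D))
R = 476340/164671 (R = (8733 + 19287)/(72*137/(-1 + 137) + 9614) = 28020/(72*137/136 + 9614) = 28020/(72*137*(1/136) + 9614) = 28020/(1233/17 + 9614) = 28020/(164671/17) = 28020*(17/164671) = 476340/164671 ≈ 2.8927)
R - 1*(-16987) = 476340/164671 - 1*(-16987) = 476340/164671 + 16987 = 2797742617/164671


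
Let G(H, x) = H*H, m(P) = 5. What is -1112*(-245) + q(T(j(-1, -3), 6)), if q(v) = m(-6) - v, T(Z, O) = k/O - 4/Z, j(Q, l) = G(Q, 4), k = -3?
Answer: 544899/2 ≈ 2.7245e+5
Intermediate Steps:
G(H, x) = H²
j(Q, l) = Q²
T(Z, O) = -4/Z - 3/O (T(Z, O) = -3/O - 4/Z = -4/Z - 3/O)
q(v) = 5 - v
-1112*(-245) + q(T(j(-1, -3), 6)) = -1112*(-245) + (5 - (-4/((-1)²) - 3/6)) = 272440 + (5 - (-4/1 - 3*⅙)) = 272440 + (5 - (-4*1 - ½)) = 272440 + (5 - (-4 - ½)) = 272440 + (5 - 1*(-9/2)) = 272440 + (5 + 9/2) = 272440 + 19/2 = 544899/2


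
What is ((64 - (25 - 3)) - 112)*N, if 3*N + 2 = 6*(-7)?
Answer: 3080/3 ≈ 1026.7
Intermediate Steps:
N = -44/3 (N = -⅔ + (6*(-7))/3 = -⅔ + (⅓)*(-42) = -⅔ - 14 = -44/3 ≈ -14.667)
((64 - (25 - 3)) - 112)*N = ((64 - (25 - 3)) - 112)*(-44/3) = ((64 - 1*22) - 112)*(-44/3) = ((64 - 22) - 112)*(-44/3) = (42 - 112)*(-44/3) = -70*(-44/3) = 3080/3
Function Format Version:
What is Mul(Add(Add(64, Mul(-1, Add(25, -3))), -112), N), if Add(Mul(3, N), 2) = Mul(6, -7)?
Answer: Rational(3080, 3) ≈ 1026.7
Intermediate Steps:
N = Rational(-44, 3) (N = Add(Rational(-2, 3), Mul(Rational(1, 3), Mul(6, -7))) = Add(Rational(-2, 3), Mul(Rational(1, 3), -42)) = Add(Rational(-2, 3), -14) = Rational(-44, 3) ≈ -14.667)
Mul(Add(Add(64, Mul(-1, Add(25, -3))), -112), N) = Mul(Add(Add(64, Mul(-1, Add(25, -3))), -112), Rational(-44, 3)) = Mul(Add(Add(64, Mul(-1, 22)), -112), Rational(-44, 3)) = Mul(Add(Add(64, -22), -112), Rational(-44, 3)) = Mul(Add(42, -112), Rational(-44, 3)) = Mul(-70, Rational(-44, 3)) = Rational(3080, 3)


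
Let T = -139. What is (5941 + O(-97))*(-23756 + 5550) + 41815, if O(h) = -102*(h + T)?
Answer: -546374863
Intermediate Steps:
O(h) = 14178 - 102*h (O(h) = -102*(h - 139) = -102*(-139 + h) = 14178 - 102*h)
(5941 + O(-97))*(-23756 + 5550) + 41815 = (5941 + (14178 - 102*(-97)))*(-23756 + 5550) + 41815 = (5941 + (14178 + 9894))*(-18206) + 41815 = (5941 + 24072)*(-18206) + 41815 = 30013*(-18206) + 41815 = -546416678 + 41815 = -546374863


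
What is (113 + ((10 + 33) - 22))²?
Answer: 17956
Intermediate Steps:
(113 + ((10 + 33) - 22))² = (113 + (43 - 22))² = (113 + 21)² = 134² = 17956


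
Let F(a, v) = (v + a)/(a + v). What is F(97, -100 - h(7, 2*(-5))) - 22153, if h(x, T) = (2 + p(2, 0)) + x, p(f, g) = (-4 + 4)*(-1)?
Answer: -22152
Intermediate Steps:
p(f, g) = 0 (p(f, g) = 0*(-1) = 0)
h(x, T) = 2 + x (h(x, T) = (2 + 0) + x = 2 + x)
F(a, v) = 1 (F(a, v) = (a + v)/(a + v) = 1)
F(97, -100 - h(7, 2*(-5))) - 22153 = 1 - 22153 = -22152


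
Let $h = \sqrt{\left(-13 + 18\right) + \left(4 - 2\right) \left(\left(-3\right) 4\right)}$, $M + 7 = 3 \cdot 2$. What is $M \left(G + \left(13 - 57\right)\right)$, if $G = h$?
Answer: $44 - i \sqrt{19} \approx 44.0 - 4.3589 i$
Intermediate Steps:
$M = -1$ ($M = -7 + 3 \cdot 2 = -7 + 6 = -1$)
$h = i \sqrt{19}$ ($h = \sqrt{5 + 2 \left(-12\right)} = \sqrt{5 - 24} = \sqrt{-19} = i \sqrt{19} \approx 4.3589 i$)
$G = i \sqrt{19} \approx 4.3589 i$
$M \left(G + \left(13 - 57\right)\right) = - (i \sqrt{19} + \left(13 - 57\right)) = - (i \sqrt{19} - 44) = - (-44 + i \sqrt{19}) = 44 - i \sqrt{19}$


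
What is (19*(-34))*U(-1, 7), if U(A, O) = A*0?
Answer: 0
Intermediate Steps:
U(A, O) = 0
(19*(-34))*U(-1, 7) = (19*(-34))*0 = -646*0 = 0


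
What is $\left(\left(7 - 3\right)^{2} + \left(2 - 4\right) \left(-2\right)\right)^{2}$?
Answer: $400$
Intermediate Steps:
$\left(\left(7 - 3\right)^{2} + \left(2 - 4\right) \left(-2\right)\right)^{2} = \left(4^{2} - -4\right)^{2} = \left(16 + 4\right)^{2} = 20^{2} = 400$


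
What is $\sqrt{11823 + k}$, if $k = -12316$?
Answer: $i \sqrt{493} \approx 22.204 i$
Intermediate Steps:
$\sqrt{11823 + k} = \sqrt{11823 - 12316} = \sqrt{-493} = i \sqrt{493}$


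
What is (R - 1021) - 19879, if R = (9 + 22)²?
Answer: -19939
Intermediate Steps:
R = 961 (R = 31² = 961)
(R - 1021) - 19879 = (961 - 1021) - 19879 = -60 - 19879 = -19939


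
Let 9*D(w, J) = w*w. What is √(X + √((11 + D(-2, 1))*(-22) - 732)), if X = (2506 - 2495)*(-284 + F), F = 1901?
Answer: √(160083 + 3*I*√8854)/3 ≈ 133.37 + 0.11759*I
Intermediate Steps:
D(w, J) = w²/9 (D(w, J) = (w*w)/9 = w²/9)
X = 17787 (X = (2506 - 2495)*(-284 + 1901) = 11*1617 = 17787)
√(X + √((11 + D(-2, 1))*(-22) - 732)) = √(17787 + √((11 + (⅑)*(-2)²)*(-22) - 732)) = √(17787 + √((11 + (⅑)*4)*(-22) - 732)) = √(17787 + √((11 + 4/9)*(-22) - 732)) = √(17787 + √((103/9)*(-22) - 732)) = √(17787 + √(-2266/9 - 732)) = √(17787 + √(-8854/9)) = √(17787 + I*√8854/3)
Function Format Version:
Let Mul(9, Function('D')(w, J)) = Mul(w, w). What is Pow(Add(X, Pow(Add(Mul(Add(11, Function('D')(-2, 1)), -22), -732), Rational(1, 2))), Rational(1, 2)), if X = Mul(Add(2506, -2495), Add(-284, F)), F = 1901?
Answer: Mul(Rational(1, 3), Pow(Add(160083, Mul(3, I, Pow(8854, Rational(1, 2)))), Rational(1, 2))) ≈ Add(133.37, Mul(0.11759, I))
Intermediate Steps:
Function('D')(w, J) = Mul(Rational(1, 9), Pow(w, 2)) (Function('D')(w, J) = Mul(Rational(1, 9), Mul(w, w)) = Mul(Rational(1, 9), Pow(w, 2)))
X = 17787 (X = Mul(Add(2506, -2495), Add(-284, 1901)) = Mul(11, 1617) = 17787)
Pow(Add(X, Pow(Add(Mul(Add(11, Function('D')(-2, 1)), -22), -732), Rational(1, 2))), Rational(1, 2)) = Pow(Add(17787, Pow(Add(Mul(Add(11, Mul(Rational(1, 9), Pow(-2, 2))), -22), -732), Rational(1, 2))), Rational(1, 2)) = Pow(Add(17787, Pow(Add(Mul(Add(11, Mul(Rational(1, 9), 4)), -22), -732), Rational(1, 2))), Rational(1, 2)) = Pow(Add(17787, Pow(Add(Mul(Add(11, Rational(4, 9)), -22), -732), Rational(1, 2))), Rational(1, 2)) = Pow(Add(17787, Pow(Add(Mul(Rational(103, 9), -22), -732), Rational(1, 2))), Rational(1, 2)) = Pow(Add(17787, Pow(Add(Rational(-2266, 9), -732), Rational(1, 2))), Rational(1, 2)) = Pow(Add(17787, Pow(Rational(-8854, 9), Rational(1, 2))), Rational(1, 2)) = Pow(Add(17787, Mul(Rational(1, 3), I, Pow(8854, Rational(1, 2)))), Rational(1, 2))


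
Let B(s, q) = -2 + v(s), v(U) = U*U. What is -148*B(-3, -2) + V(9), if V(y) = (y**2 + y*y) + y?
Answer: -865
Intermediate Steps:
v(U) = U**2
B(s, q) = -2 + s**2
V(y) = y + 2*y**2 (V(y) = (y**2 + y**2) + y = 2*y**2 + y = y + 2*y**2)
-148*B(-3, -2) + V(9) = -148*(-2 + (-3)**2) + 9*(1 + 2*9) = -148*(-2 + 9) + 9*(1 + 18) = -148*7 + 9*19 = -1036 + 171 = -865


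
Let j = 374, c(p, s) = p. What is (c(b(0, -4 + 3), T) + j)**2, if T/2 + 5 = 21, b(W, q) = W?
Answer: 139876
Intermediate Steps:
T = 32 (T = -10 + 2*21 = -10 + 42 = 32)
(c(b(0, -4 + 3), T) + j)**2 = (0 + 374)**2 = 374**2 = 139876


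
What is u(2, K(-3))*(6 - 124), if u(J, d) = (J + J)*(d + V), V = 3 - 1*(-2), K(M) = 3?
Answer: -3776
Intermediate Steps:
V = 5 (V = 3 + 2 = 5)
u(J, d) = 2*J*(5 + d) (u(J, d) = (J + J)*(d + 5) = (2*J)*(5 + d) = 2*J*(5 + d))
u(2, K(-3))*(6 - 124) = (2*2*(5 + 3))*(6 - 124) = (2*2*8)*(-118) = 32*(-118) = -3776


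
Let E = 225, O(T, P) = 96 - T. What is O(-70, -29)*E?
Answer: 37350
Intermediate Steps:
O(-70, -29)*E = (96 - 1*(-70))*225 = (96 + 70)*225 = 166*225 = 37350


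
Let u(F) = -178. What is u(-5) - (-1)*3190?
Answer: 3012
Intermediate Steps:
u(-5) - (-1)*3190 = -178 - (-1)*3190 = -178 - 1*(-3190) = -178 + 3190 = 3012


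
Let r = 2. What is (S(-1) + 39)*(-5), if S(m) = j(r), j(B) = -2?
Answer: -185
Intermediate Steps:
S(m) = -2
(S(-1) + 39)*(-5) = (-2 + 39)*(-5) = 37*(-5) = -185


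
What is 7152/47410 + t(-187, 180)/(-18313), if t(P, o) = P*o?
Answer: 863397588/434109665 ≈ 1.9889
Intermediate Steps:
7152/47410 + t(-187, 180)/(-18313) = 7152/47410 - 187*180/(-18313) = 7152*(1/47410) - 33660*(-1/18313) = 3576/23705 + 33660/18313 = 863397588/434109665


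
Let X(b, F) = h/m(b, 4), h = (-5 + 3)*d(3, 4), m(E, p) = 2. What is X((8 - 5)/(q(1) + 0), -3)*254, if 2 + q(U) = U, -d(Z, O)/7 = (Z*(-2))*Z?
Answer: -32004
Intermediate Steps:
d(Z, O) = 14*Z**2 (d(Z, O) = -7*Z*(-2)*Z = -7*(-2*Z)*Z = -(-14)*Z**2 = 14*Z**2)
q(U) = -2 + U
h = -252 (h = (-5 + 3)*(14*3**2) = -28*9 = -2*126 = -252)
X(b, F) = -126 (X(b, F) = -252/2 = -252*1/2 = -126)
X((8 - 5)/(q(1) + 0), -3)*254 = -126*254 = -32004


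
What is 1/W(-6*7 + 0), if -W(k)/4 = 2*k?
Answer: 1/336 ≈ 0.0029762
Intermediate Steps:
W(k) = -8*k
1/W(-6*7 + 0) = 1/(-8*(-6*7 + 0)) = 1/(-8*(-42 + 0)) = 1/(-8*(-42)) = 1/336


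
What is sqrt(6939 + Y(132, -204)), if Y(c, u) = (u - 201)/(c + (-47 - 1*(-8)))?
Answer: 9*sqrt(82274)/31 ≈ 83.275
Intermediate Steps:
Y(c, u) = (-201 + u)/(-39 + c) (Y(c, u) = (-201 + u)/(c + (-47 + 8)) = (-201 + u)/(c - 39) = (-201 + u)/(-39 + c))
sqrt(6939 + Y(132, -204)) = sqrt(6939 + (-201 - 204)/(-39 + 132)) = sqrt(6939 - 405/93) = sqrt(6939 + (1/93)*(-405)) = sqrt(6939 - 135/31) = sqrt(214974/31) = 9*sqrt(82274)/31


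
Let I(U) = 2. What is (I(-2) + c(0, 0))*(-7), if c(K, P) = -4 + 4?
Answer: -14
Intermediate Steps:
c(K, P) = 0
(I(-2) + c(0, 0))*(-7) = (2 + 0)*(-7) = 2*(-7) = -14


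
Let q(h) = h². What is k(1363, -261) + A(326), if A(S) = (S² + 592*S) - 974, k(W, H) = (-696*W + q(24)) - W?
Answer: -651141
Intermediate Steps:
k(W, H) = 576 - 697*W (k(W, H) = (-696*W + 24²) - W = (-696*W + 576) - W = (576 - 696*W) - W = 576 - 697*W)
A(S) = -974 + S² + 592*S
k(1363, -261) + A(326) = (576 - 697*1363) + (-974 + 326² + 592*326) = (576 - 950011) + (-974 + 106276 + 192992) = -949435 + 298294 = -651141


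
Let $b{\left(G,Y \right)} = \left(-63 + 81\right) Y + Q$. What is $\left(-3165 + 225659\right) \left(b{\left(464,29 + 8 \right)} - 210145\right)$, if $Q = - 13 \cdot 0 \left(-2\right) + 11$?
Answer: $-46605373192$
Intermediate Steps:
$Q = 11$ ($Q = \left(-13\right) 0 + 11 = 0 + 11 = 11$)
$b{\left(G,Y \right)} = 11 + 18 Y$ ($b{\left(G,Y \right)} = \left(-63 + 81\right) Y + 11 = 18 Y + 11 = 11 + 18 Y$)
$\left(-3165 + 225659\right) \left(b{\left(464,29 + 8 \right)} - 210145\right) = \left(-3165 + 225659\right) \left(\left(11 + 18 \left(29 + 8\right)\right) - 210145\right) = 222494 \left(\left(11 + 18 \cdot 37\right) - 210145\right) = 222494 \left(\left(11 + 666\right) - 210145\right) = 222494 \left(677 - 210145\right) = 222494 \left(-209468\right) = -46605373192$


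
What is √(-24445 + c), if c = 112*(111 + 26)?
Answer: I*√9101 ≈ 95.399*I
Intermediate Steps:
c = 15344 (c = 112*137 = 15344)
√(-24445 + c) = √(-24445 + 15344) = √(-9101) = I*√9101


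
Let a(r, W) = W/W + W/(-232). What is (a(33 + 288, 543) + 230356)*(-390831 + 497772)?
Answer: 5715170972421/232 ≈ 2.4634e+10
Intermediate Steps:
a(r, W) = 1 - W/232 (a(r, W) = 1 + W*(-1/232) = 1 - W/232)
(a(33 + 288, 543) + 230356)*(-390831 + 497772) = ((1 - 1/232*543) + 230356)*(-390831 + 497772) = ((1 - 543/232) + 230356)*106941 = (-311/232 + 230356)*106941 = (53442281/232)*106941 = 5715170972421/232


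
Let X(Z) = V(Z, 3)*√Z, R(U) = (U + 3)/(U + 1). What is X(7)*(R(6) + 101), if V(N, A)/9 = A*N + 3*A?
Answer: 193320*√7/7 ≈ 73068.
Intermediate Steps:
V(N, A) = 27*A + 9*A*N (V(N, A) = 9*(A*N + 3*A) = 9*(3*A + A*N) = 27*A + 9*A*N)
R(U) = (3 + U)/(1 + U)
X(Z) = √Z*(81 + 27*Z) (X(Z) = (9*3*(3 + Z))*√Z = (81 + 27*Z)*√Z = √Z*(81 + 27*Z))
X(7)*(R(6) + 101) = (27*√7*(3 + 7))*((3 + 6)/(1 + 6) + 101) = (27*√7*10)*(9/7 + 101) = (270*√7)*((⅐)*9 + 101) = (270*√7)*(9/7 + 101) = (270*√7)*(716/7) = 193320*√7/7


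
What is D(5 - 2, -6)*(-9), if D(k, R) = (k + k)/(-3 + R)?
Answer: 6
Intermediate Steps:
D(k, R) = 2*k/(-3 + R) (D(k, R) = (2*k)/(-3 + R) = 2*k/(-3 + R))
D(5 - 2, -6)*(-9) = (2*(5 - 2)/(-3 - 6))*(-9) = (2*3/(-9))*(-9) = (2*3*(-⅑))*(-9) = -⅔*(-9) = 6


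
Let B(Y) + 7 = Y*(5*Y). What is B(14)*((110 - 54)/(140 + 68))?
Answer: 6811/26 ≈ 261.96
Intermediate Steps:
B(Y) = -7 + 5*Y² (B(Y) = -7 + Y*(5*Y) = -7 + 5*Y²)
B(14)*((110 - 54)/(140 + 68)) = (-7 + 5*14²)*((110 - 54)/(140 + 68)) = (-7 + 5*196)*(56/208) = (-7 + 980)*(56*(1/208)) = 973*(7/26) = 6811/26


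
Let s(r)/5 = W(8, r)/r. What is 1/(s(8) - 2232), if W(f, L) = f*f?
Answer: -1/2192 ≈ -0.00045620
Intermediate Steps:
W(f, L) = f²
s(r) = 320/r (s(r) = 5*(8²/r) = 5*(64/r) = 320/r)
1/(s(8) - 2232) = 1/(320/8 - 2232) = 1/(320*(⅛) - 2232) = 1/(40 - 2232) = 1/(-2192) = -1/2192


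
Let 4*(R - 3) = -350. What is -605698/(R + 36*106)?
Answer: -1211396/7463 ≈ -162.32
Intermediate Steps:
R = -169/2 (R = 3 + (¼)*(-350) = 3 - 175/2 = -169/2 ≈ -84.500)
-605698/(R + 36*106) = -605698/(-169/2 + 36*106) = -605698/(-169/2 + 3816) = -605698/7463/2 = -605698*2/7463 = -1211396/7463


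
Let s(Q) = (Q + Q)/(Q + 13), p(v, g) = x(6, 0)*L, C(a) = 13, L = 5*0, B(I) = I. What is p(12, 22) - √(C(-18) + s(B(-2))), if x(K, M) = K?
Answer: -√1529/11 ≈ -3.5548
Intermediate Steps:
L = 0
p(v, g) = 0 (p(v, g) = 6*0 = 0)
s(Q) = 2*Q/(13 + Q) (s(Q) = (2*Q)/(13 + Q) = 2*Q/(13 + Q))
p(12, 22) - √(C(-18) + s(B(-2))) = 0 - √(13 + 2*(-2)/(13 - 2)) = 0 - √(13 + 2*(-2)/11) = 0 - √(13 + 2*(-2)*(1/11)) = 0 - √(13 - 4/11) = 0 - √(139/11) = 0 - √1529/11 = -√1529/11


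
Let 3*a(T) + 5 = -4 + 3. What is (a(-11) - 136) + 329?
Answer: 191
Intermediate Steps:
a(T) = -2 (a(T) = -5/3 + (-4 + 3)/3 = -5/3 + (⅓)*(-1) = -5/3 - ⅓ = -2)
(a(-11) - 136) + 329 = (-2 - 136) + 329 = -138 + 329 = 191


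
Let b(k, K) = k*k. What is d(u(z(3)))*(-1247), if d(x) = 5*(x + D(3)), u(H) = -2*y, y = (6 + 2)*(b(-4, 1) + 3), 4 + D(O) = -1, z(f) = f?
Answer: 1926615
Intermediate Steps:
b(k, K) = k²
D(O) = -5 (D(O) = -4 - 1 = -5)
y = 152 (y = (6 + 2)*((-4)² + 3) = 8*(16 + 3) = 8*19 = 152)
u(H) = -304 (u(H) = -2*152 = -304)
d(x) = -25 + 5*x (d(x) = 5*(x - 5) = 5*(-5 + x) = -25 + 5*x)
d(u(z(3)))*(-1247) = (-25 + 5*(-304))*(-1247) = (-25 - 1520)*(-1247) = -1545*(-1247) = 1926615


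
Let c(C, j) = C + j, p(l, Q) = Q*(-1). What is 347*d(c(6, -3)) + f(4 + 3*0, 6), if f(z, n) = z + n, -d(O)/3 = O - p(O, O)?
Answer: -6236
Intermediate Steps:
p(l, Q) = -Q
d(O) = -6*O (d(O) = -3*(O - (-1)*O) = -3*(O + O) = -6*O)
f(z, n) = n + z
347*d(c(6, -3)) + f(4 + 3*0, 6) = 347*(-6*(6 - 3)) + (6 + (4 + 3*0)) = 347*(-6*3) + (6 + (4 + 0)) = 347*(-18) + (6 + 4) = -6246 + 10 = -6236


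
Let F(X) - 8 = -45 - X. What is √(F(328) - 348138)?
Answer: I*√348503 ≈ 590.34*I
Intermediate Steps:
F(X) = -37 - X (F(X) = 8 + (-45 - X) = -37 - X)
√(F(328) - 348138) = √((-37 - 1*328) - 348138) = √((-37 - 328) - 348138) = √(-365 - 348138) = √(-348503) = I*√348503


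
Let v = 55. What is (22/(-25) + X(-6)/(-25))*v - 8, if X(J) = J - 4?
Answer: -172/5 ≈ -34.400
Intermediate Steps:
X(J) = -4 + J
(22/(-25) + X(-6)/(-25))*v - 8 = (22/(-25) + (-4 - 6)/(-25))*55 - 8 = (22*(-1/25) - 10*(-1/25))*55 - 8 = (-22/25 + ⅖)*55 - 8 = -12/25*55 - 8 = -132/5 - 8 = -172/5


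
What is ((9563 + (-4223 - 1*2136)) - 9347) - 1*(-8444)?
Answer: 2301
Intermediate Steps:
((9563 + (-4223 - 1*2136)) - 9347) - 1*(-8444) = ((9563 + (-4223 - 2136)) - 9347) + 8444 = ((9563 - 6359) - 9347) + 8444 = (3204 - 9347) + 8444 = -6143 + 8444 = 2301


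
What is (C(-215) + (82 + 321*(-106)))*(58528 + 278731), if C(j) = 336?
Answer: -11334600472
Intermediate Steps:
(C(-215) + (82 + 321*(-106)))*(58528 + 278731) = (336 + (82 + 321*(-106)))*(58528 + 278731) = (336 + (82 - 34026))*337259 = (336 - 33944)*337259 = -33608*337259 = -11334600472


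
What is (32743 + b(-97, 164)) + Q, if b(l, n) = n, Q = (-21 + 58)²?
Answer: 34276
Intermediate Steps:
Q = 1369 (Q = 37² = 1369)
(32743 + b(-97, 164)) + Q = (32743 + 164) + 1369 = 32907 + 1369 = 34276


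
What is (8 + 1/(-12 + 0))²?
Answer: 9025/144 ≈ 62.674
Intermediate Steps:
(8 + 1/(-12 + 0))² = (8 + 1/(-12))² = (8 - 1/12)² = (95/12)² = 9025/144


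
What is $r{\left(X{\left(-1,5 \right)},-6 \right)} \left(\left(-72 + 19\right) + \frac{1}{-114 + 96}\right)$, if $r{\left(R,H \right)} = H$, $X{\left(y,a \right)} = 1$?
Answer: $\frac{955}{3} \approx 318.33$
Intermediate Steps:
$r{\left(X{\left(-1,5 \right)},-6 \right)} \left(\left(-72 + 19\right) + \frac{1}{-114 + 96}\right) = - 6 \left(\left(-72 + 19\right) + \frac{1}{-114 + 96}\right) = - 6 \left(-53 + \frac{1}{-18}\right) = - 6 \left(-53 - \frac{1}{18}\right) = \left(-6\right) \left(- \frac{955}{18}\right) = \frac{955}{3}$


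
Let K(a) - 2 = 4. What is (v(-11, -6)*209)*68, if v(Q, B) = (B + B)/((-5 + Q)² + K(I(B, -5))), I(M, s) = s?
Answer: -85272/131 ≈ -650.93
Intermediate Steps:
K(a) = 6 (K(a) = 2 + 4 = 6)
v(Q, B) = 2*B/(6 + (-5 + Q)²) (v(Q, B) = (B + B)/((-5 + Q)² + 6) = (2*B)/(6 + (-5 + Q)²) = 2*B/(6 + (-5 + Q)²))
(v(-11, -6)*209)*68 = ((2*(-6)/(6 + (-5 - 11)²))*209)*68 = ((2*(-6)/(6 + (-16)²))*209)*68 = ((2*(-6)/(6 + 256))*209)*68 = ((2*(-6)/262)*209)*68 = ((2*(-6)*(1/262))*209)*68 = -6/131*209*68 = -1254/131*68 = -85272/131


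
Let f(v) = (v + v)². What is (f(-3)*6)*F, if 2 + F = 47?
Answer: 9720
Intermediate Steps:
F = 45 (F = -2 + 47 = 45)
f(v) = 4*v² (f(v) = (2*v)² = 4*v²)
(f(-3)*6)*F = ((4*(-3)²)*6)*45 = ((4*9)*6)*45 = (36*6)*45 = 216*45 = 9720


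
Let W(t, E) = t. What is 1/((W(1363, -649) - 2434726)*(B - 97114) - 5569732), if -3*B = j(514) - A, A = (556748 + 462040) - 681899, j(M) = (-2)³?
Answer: -1/36956186887 ≈ -2.7059e-11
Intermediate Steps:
j(M) = -8
A = 336889 (A = 1018788 - 681899 = 336889)
B = 112299 (B = -(-8 - 1*336889)/3 = -(-8 - 336889)/3 = -⅓*(-336897) = 112299)
1/((W(1363, -649) - 2434726)*(B - 97114) - 5569732) = 1/((1363 - 2434726)*(112299 - 97114) - 5569732) = 1/(-2433363*15185 - 5569732) = 1/(-36950617155 - 5569732) = 1/(-36956186887) = -1/36956186887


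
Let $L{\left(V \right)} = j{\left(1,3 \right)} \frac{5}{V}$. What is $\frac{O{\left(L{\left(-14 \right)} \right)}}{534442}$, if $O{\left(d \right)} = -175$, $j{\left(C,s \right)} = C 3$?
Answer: $- \frac{175}{534442} \approx -0.00032744$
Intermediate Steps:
$j{\left(C,s \right)} = 3 C$
$L{\left(V \right)} = \frac{15}{V}$ ($L{\left(V \right)} = 3 \cdot 1 \frac{5}{V} = 3 \frac{5}{V} = \frac{15}{V}$)
$\frac{O{\left(L{\left(-14 \right)} \right)}}{534442} = - \frac{175}{534442}$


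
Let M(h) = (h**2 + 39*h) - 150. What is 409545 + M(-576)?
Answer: 718707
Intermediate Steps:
M(h) = -150 + h**2 + 39*h
409545 + M(-576) = 409545 + (-150 + (-576)**2 + 39*(-576)) = 409545 + (-150 + 331776 - 22464) = 409545 + 309162 = 718707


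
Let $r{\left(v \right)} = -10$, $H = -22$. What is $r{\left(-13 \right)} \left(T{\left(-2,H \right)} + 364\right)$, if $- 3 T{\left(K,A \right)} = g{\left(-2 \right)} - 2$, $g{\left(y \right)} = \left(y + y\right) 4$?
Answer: $-3700$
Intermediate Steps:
$g{\left(y \right)} = 8 y$ ($g{\left(y \right)} = 2 y 4 = 8 y$)
$T{\left(K,A \right)} = 6$ ($T{\left(K,A \right)} = - \frac{8 \left(-2\right) - 2}{3} = - \frac{-16 - 2}{3} = \left(- \frac{1}{3}\right) \left(-18\right) = 6$)
$r{\left(-13 \right)} \left(T{\left(-2,H \right)} + 364\right) = - 10 \left(6 + 364\right) = \left(-10\right) 370 = -3700$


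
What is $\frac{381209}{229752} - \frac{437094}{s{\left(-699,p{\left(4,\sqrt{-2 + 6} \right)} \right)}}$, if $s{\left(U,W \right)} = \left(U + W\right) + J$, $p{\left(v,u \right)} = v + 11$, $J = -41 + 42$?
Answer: $\frac{100683586435}{156920616} \approx 641.62$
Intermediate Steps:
$J = 1$
$p{\left(v,u \right)} = 11 + v$
$s{\left(U,W \right)} = 1 + U + W$ ($s{\left(U,W \right)} = \left(U + W\right) + 1 = 1 + U + W$)
$\frac{381209}{229752} - \frac{437094}{s{\left(-699,p{\left(4,\sqrt{-2 + 6} \right)} \right)}} = \frac{381209}{229752} - \frac{437094}{1 - 699 + \left(11 + 4\right)} = 381209 \cdot \frac{1}{229752} - \frac{437094}{1 - 699 + 15} = \frac{381209}{229752} - \frac{437094}{-683} = \frac{381209}{229752} - - \frac{437094}{683} = \frac{381209}{229752} + \frac{437094}{683} = \frac{100683586435}{156920616}$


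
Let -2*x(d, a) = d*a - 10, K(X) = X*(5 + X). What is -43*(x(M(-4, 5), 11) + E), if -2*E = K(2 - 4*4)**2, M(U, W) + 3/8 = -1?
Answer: 5452701/16 ≈ 3.4079e+5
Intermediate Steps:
M(U, W) = -11/8 (M(U, W) = -3/8 - 1 = -11/8)
x(d, a) = 5 - a*d/2 (x(d, a) = -(d*a - 10)/2 = -(a*d - 10)/2 = -(-10 + a*d)/2 = 5 - a*d/2)
E = -7938 (E = -(2 - 4*4)**2*(5 + (2 - 4*4))**2/2 = -(2 - 16)**2*(5 + (2 - 16))**2/2 = -196*(5 - 14)**2/2 = -(-14*(-9))**2/2 = -1/2*126**2 = -1/2*15876 = -7938)
-43*(x(M(-4, 5), 11) + E) = -43*((5 - 1/2*11*(-11/8)) - 7938) = -43*((5 + 121/16) - 7938) = -43*(201/16 - 7938) = -43*(-126807/16) = 5452701/16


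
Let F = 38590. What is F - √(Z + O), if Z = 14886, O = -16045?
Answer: 38590 - I*√1159 ≈ 38590.0 - 34.044*I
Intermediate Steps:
F - √(Z + O) = 38590 - √(14886 - 16045) = 38590 - √(-1159) = 38590 - I*√1159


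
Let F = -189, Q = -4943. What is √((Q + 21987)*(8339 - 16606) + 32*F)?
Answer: 2*I*√35227199 ≈ 11871.0*I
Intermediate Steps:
√((Q + 21987)*(8339 - 16606) + 32*F) = √((-4943 + 21987)*(8339 - 16606) + 32*(-189)) = √(17044*(-8267) - 6048) = √(-140902748 - 6048) = √(-140908796) = 2*I*√35227199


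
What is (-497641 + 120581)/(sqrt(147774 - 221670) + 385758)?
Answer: -2424231858/2480155141 + 37706*I*sqrt(18474)/7440465423 ≈ -0.97745 + 0.0006888*I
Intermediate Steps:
(-497641 + 120581)/(sqrt(147774 - 221670) + 385758) = -377060/(sqrt(-73896) + 385758) = -377060/(2*I*sqrt(18474) + 385758) = -377060/(385758 + 2*I*sqrt(18474))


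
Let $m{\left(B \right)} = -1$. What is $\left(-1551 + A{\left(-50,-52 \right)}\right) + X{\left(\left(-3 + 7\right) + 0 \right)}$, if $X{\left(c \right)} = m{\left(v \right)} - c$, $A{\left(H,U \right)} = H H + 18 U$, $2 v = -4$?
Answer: $8$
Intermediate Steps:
$v = -2$ ($v = \frac{1}{2} \left(-4\right) = -2$)
$A{\left(H,U \right)} = H^{2} + 18 U$
$X{\left(c \right)} = -1 - c$
$\left(-1551 + A{\left(-50,-52 \right)}\right) + X{\left(\left(-3 + 7\right) + 0 \right)} = \left(-1551 + \left(\left(-50\right)^{2} + 18 \left(-52\right)\right)\right) - 5 = \left(-1551 + \left(2500 - 936\right)\right) - 5 = \left(-1551 + 1564\right) - 5 = 13 - 5 = 8$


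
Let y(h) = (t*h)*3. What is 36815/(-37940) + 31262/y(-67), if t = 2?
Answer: -120087991/1525188 ≈ -78.737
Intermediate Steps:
y(h) = 6*h (y(h) = (2*h)*3 = 6*h)
36815/(-37940) + 31262/y(-67) = 36815/(-37940) + 31262/((6*(-67))) = 36815*(-1/37940) + 31262/(-402) = -7363/7588 + 31262*(-1/402) = -7363/7588 - 15631/201 = -120087991/1525188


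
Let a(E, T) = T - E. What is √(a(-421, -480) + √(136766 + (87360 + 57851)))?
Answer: √(-59 + √281977) ≈ 21.726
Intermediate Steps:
√(a(-421, -480) + √(136766 + (87360 + 57851))) = √((-480 - 1*(-421)) + √(136766 + (87360 + 57851))) = √((-480 + 421) + √(136766 + 145211)) = √(-59 + √281977)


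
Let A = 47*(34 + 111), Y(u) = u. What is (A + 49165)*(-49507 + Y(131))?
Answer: -2764068480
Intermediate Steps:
A = 6815 (A = 47*145 = 6815)
(A + 49165)*(-49507 + Y(131)) = (6815 + 49165)*(-49507 + 131) = 55980*(-49376) = -2764068480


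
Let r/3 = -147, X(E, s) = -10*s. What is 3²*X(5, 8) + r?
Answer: -1161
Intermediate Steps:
r = -441 (r = 3*(-147) = -441)
3²*X(5, 8) + r = 3²*(-10*8) - 441 = 9*(-80) - 441 = -720 - 441 = -1161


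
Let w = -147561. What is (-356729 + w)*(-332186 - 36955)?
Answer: 186154114890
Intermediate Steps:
(-356729 + w)*(-332186 - 36955) = (-356729 - 147561)*(-332186 - 36955) = -504290*(-369141) = 186154114890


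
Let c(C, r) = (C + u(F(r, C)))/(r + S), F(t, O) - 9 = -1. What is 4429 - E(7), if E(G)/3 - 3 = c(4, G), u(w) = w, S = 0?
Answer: 30904/7 ≈ 4414.9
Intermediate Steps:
F(t, O) = 8 (F(t, O) = 9 - 1 = 8)
c(C, r) = (8 + C)/r (c(C, r) = (C + 8)/(r + 0) = (8 + C)/r)
E(G) = 9 + 36/G (E(G) = 9 + 3*((8 + 4)/G) = 9 + 3*(12/G) = 9 + 36/G)
4429 - E(7) = 4429 - (9 + 36/7) = 4429 - 1*99/7 = 4429 - 99/7 = 30904/7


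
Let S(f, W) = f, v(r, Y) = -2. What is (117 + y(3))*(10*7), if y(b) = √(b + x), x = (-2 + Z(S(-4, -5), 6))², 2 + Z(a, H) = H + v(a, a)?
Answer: 8190 + 70*√3 ≈ 8311.3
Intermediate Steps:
Z(a, H) = -4 + H (Z(a, H) = -2 + (H - 2) = -2 + (-2 + H) = -4 + H)
x = 0 (x = (-2 + (-4 + 6))² = (-2 + 2)² = 0² = 0)
y(b) = √b (y(b) = √(b + 0) = √b)
(117 + y(3))*(10*7) = (117 + √3)*(10*7) = (117 + √3)*70 = 8190 + 70*√3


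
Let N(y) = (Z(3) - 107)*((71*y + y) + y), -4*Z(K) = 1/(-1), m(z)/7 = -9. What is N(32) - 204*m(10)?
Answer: -236516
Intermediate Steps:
m(z) = -63 (m(z) = 7*(-9) = -63)
Z(K) = ¼ (Z(K) = -¼/(-1) = -¼*(-1) = ¼)
N(y) = -31171*y/4 (N(y) = (¼ - 107)*((71*y + y) + y) = -427*(72*y + y)/4 = -31171*y/4)
N(32) - 204*m(10) = -31171/4*32 - 204*(-63) = -249368 + 12852 = -236516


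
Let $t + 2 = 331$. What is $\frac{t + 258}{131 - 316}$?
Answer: $- \frac{587}{185} \approx -3.173$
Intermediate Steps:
$t = 329$ ($t = -2 + 331 = 329$)
$\frac{t + 258}{131 - 316} = \frac{329 + 258}{131 - 316} = \frac{587}{-185} = 587 \left(- \frac{1}{185}\right) = - \frac{587}{185}$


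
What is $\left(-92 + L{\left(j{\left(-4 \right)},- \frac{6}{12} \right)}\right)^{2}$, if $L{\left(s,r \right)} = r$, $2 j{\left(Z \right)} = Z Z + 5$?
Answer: $\frac{34225}{4} \approx 8556.3$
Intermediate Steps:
$j{\left(Z \right)} = \frac{5}{2} + \frac{Z^{2}}{2}$ ($j{\left(Z \right)} = \frac{Z Z + 5}{2} = \frac{Z^{2} + 5}{2} = \frac{5 + Z^{2}}{2} = \frac{5}{2} + \frac{Z^{2}}{2}$)
$\left(-92 + L{\left(j{\left(-4 \right)},- \frac{6}{12} \right)}\right)^{2} = \left(-92 - \frac{6}{12}\right)^{2} = \left(-92 - \frac{1}{2}\right)^{2} = \left(- \frac{185}{2}\right)^{2} = \frac{34225}{4}$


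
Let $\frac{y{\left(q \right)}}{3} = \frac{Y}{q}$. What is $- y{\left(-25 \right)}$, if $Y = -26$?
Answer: $- \frac{78}{25} \approx -3.12$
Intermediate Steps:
$y{\left(q \right)} = - \frac{78}{q}$ ($y{\left(q \right)} = 3 \left(- \frac{26}{q}\right) = - \frac{78}{q}$)
$- y{\left(-25 \right)} = - \frac{-78}{-25} = - \frac{\left(-78\right) \left(-1\right)}{25} = \left(-1\right) \frac{78}{25} = - \frac{78}{25}$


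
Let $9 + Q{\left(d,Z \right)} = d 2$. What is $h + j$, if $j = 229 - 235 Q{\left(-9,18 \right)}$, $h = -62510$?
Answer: $-55936$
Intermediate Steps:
$Q{\left(d,Z \right)} = -9 + 2 d$ ($Q{\left(d,Z \right)} = -9 + d 2 = -9 + 2 d$)
$j = 6574$ ($j = 229 - 235 \left(-9 + 2 \left(-9\right)\right) = 229 - 235 \left(-9 - 18\right) = 229 - -6345 = 229 + 6345 = 6574$)
$h + j = -62510 + 6574 = -55936$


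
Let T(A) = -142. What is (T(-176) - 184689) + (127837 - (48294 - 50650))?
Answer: -54638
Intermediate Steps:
(T(-176) - 184689) + (127837 - (48294 - 50650)) = (-142 - 184689) + (127837 - (48294 - 50650)) = -184831 + (127837 - 1*(-2356)) = -184831 + (127837 + 2356) = -184831 + 130193 = -54638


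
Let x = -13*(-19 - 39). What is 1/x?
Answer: 1/754 ≈ 0.0013263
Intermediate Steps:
x = 754 (x = -13*(-58) = 754)
1/x = 1/754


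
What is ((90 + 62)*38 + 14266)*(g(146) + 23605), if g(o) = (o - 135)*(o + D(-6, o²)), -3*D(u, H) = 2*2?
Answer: 1514954738/3 ≈ 5.0499e+8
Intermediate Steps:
D(u, H) = -4/3 (D(u, H) = -2*2/3 = -⅓*4 = -4/3)
g(o) = (-135 + o)*(-4/3 + o) (g(o) = (o - 135)*(o - 4/3) = (-135 + o)*(-4/3 + o))
((90 + 62)*38 + 14266)*(g(146) + 23605) = ((90 + 62)*38 + 14266)*((180 + 146² - 409/3*146) + 23605) = (152*38 + 14266)*((180 + 21316 - 59714/3) + 23605) = (5776 + 14266)*(4774/3 + 23605) = 20042*(75589/3) = 1514954738/3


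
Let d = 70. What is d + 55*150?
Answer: 8320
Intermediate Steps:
d + 55*150 = 70 + 55*150 = 70 + 8250 = 8320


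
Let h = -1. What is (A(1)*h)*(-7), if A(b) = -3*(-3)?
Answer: 63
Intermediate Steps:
A(b) = 9
(A(1)*h)*(-7) = (9*(-1))*(-7) = -9*(-7) = 63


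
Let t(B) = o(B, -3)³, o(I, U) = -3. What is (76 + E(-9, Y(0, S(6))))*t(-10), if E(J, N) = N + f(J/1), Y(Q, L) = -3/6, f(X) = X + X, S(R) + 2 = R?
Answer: -3105/2 ≈ -1552.5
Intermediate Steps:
S(R) = -2 + R
f(X) = 2*X
Y(Q, L) = -½ (Y(Q, L) = -3*⅙ = -½)
E(J, N) = N + 2*J (E(J, N) = N + 2*(J/1) = N + 2*(J*1) = N + 2*J)
t(B) = -27 (t(B) = (-3)³ = -27)
(76 + E(-9, Y(0, S(6))))*t(-10) = (76 + (-½ + 2*(-9)))*(-27) = (76 + (-½ - 18))*(-27) = (76 - 37/2)*(-27) = (115/2)*(-27) = -3105/2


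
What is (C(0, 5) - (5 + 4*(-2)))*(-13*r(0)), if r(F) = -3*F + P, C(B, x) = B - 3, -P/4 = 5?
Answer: 0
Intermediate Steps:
P = -20 (P = -4*5 = -20)
C(B, x) = -3 + B
r(F) = -20 - 3*F (r(F) = -3*F - 20 = -20 - 3*F)
(C(0, 5) - (5 + 4*(-2)))*(-13*r(0)) = ((-3 + 0) - (5 + 4*(-2)))*(-13*(-20 - 3*0)) = (-3 - (5 - 8))*(-13*(-20 + 0)) = (-3 - 1*(-3))*(-13*(-20)) = (-3 + 3)*260 = 0*260 = 0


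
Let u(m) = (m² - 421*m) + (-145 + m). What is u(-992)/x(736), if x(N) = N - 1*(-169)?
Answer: 1400559/905 ≈ 1547.6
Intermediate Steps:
x(N) = 169 + N (x(N) = N + 169 = 169 + N)
u(m) = -145 + m² - 420*m
u(-992)/x(736) = (-145 + (-992)² - 420*(-992))/(169 + 736) = (-145 + 984064 + 416640)/905 = 1400559*(1/905) = 1400559/905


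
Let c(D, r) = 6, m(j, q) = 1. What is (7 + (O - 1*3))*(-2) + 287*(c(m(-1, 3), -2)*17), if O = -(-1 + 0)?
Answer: 29264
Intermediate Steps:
O = 1 (O = -1*(-1) = 1)
(7 + (O - 1*3))*(-2) + 287*(c(m(-1, 3), -2)*17) = (7 + (1 - 1*3))*(-2) + 287*(6*17) = (7 + (1 - 3))*(-2) + 287*102 = (7 - 2)*(-2) + 29274 = 5*(-2) + 29274 = -10 + 29274 = 29264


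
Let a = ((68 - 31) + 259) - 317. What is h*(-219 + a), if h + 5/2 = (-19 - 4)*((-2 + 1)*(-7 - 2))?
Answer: 50280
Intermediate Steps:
a = -21 (a = (37 + 259) - 317 = 296 - 317 = -21)
h = -419/2 (h = -5/2 + (-19 - 4)*((-2 + 1)*(-7 - 2)) = -5/2 - (-23)*(-9) = -5/2 - 23*9 = -5/2 - 207 = -419/2 ≈ -209.50)
h*(-219 + a) = -419*(-219 - 21)/2 = -419/2*(-240) = 50280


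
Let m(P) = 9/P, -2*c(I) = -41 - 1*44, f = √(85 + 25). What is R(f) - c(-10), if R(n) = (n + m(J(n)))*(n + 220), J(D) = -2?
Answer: -1845/2 + 431*√110/2 ≈ 1337.7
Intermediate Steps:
f = √110 ≈ 10.488
c(I) = 85/2 (c(I) = -(-41 - 1*44)/2 = -(-41 - 44)/2 = -½*(-85) = 85/2)
R(n) = (220 + n)*(-9/2 + n) (R(n) = (n + 9/(-2))*(n + 220) = (n + 9*(-½))*(220 + n) = (n - 9/2)*(220 + n) = (-9/2 + n)*(220 + n) = (220 + n)*(-9/2 + n))
R(f) - c(-10) = (-990 + (√110)² + 431*√110/2) - 1*85/2 = (-990 + 110 + 431*√110/2) - 85/2 = (-880 + 431*√110/2) - 85/2 = -1845/2 + 431*√110/2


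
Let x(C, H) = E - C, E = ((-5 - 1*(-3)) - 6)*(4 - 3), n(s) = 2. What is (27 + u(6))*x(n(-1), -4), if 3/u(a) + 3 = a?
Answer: -280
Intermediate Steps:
u(a) = 3/(-3 + a)
E = -8 (E = ((-5 + 3) - 6)*1 = (-2 - 6)*1 = -8*1 = -8)
x(C, H) = -8 - C
(27 + u(6))*x(n(-1), -4) = (27 + 3/(-3 + 6))*(-8 - 1*2) = (27 + 3/3)*(-8 - 2) = (27 + 3*(1/3))*(-10) = (27 + 1)*(-10) = 28*(-10) = -280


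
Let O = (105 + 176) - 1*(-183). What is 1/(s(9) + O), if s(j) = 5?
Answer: 1/469 ≈ 0.0021322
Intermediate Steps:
O = 464 (O = 281 + 183 = 464)
1/(s(9) + O) = 1/(5 + 464) = 1/469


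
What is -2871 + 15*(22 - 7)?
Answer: -2646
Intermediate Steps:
-2871 + 15*(22 - 7) = -2871 + 15*15 = -2871 + 225 = -2646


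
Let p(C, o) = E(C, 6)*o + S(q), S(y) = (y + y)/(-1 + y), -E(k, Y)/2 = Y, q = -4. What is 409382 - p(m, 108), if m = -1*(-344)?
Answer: 2053382/5 ≈ 4.1068e+5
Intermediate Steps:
E(k, Y) = -2*Y
S(y) = 2*y/(-1 + y) (S(y) = (2*y)/(-1 + y) = 2*y/(-1 + y))
m = 344
p(C, o) = 8/5 - 12*o (p(C, o) = (-2*6)*o + 2*(-4)/(-1 - 4) = -12*o + 2*(-4)/(-5) = -12*o + 2*(-4)*(-1/5) = -12*o + 8/5 = 8/5 - 12*o)
409382 - p(m, 108) = 409382 - (8/5 - 12*108) = 409382 - (8/5 - 1296) = 409382 - 1*(-6472/5) = 409382 + 6472/5 = 2053382/5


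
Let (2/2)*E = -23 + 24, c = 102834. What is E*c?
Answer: 102834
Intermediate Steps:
E = 1 (E = -23 + 24 = 1)
E*c = 1*102834 = 102834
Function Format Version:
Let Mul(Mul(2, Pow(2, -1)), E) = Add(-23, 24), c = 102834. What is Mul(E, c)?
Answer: 102834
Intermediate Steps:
E = 1 (E = Add(-23, 24) = 1)
Mul(E, c) = Mul(1, 102834) = 102834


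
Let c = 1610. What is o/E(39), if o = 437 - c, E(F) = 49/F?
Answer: -45747/49 ≈ -933.61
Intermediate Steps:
o = -1173 (o = 437 - 1*1610 = 437 - 1610 = -1173)
o/E(39) = -1173/(49/39) = -1173/(49*(1/39)) = -1173/49/39 = -1173*39/49 = -45747/49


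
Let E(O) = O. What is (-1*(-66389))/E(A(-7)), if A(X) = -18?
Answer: -66389/18 ≈ -3688.3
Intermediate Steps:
(-1*(-66389))/E(A(-7)) = -1*(-66389)/(-18) = 66389*(-1/18) = -66389/18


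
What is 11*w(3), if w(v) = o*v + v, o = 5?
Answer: 198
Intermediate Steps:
w(v) = 6*v (w(v) = 5*v + v = 6*v)
11*w(3) = 11*(6*3) = 11*18 = 198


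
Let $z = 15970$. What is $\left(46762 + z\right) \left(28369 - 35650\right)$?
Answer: $-456751692$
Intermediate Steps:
$\left(46762 + z\right) \left(28369 - 35650\right) = \left(46762 + 15970\right) \left(28369 - 35650\right) = 62732 \left(-7281\right) = -456751692$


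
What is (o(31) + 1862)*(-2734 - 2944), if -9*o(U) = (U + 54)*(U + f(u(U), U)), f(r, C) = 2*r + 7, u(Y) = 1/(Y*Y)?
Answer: -73815351364/8649 ≈ -8.5346e+6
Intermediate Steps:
u(Y) = Y**(-2) (u(Y) = 1/(Y**2) = Y**(-2))
f(r, C) = 7 + 2*r
o(U) = -(54 + U)*(7 + U + 2/U**2)/9 (o(U) = -(U + 54)*(U + (7 + 2/U**2))/9 = -(54 + U)*(7 + U + 2/U**2)/9)
(o(31) + 1862)*(-2734 - 2944) = ((-42 - 12/31**2 - 61/9*31 - 2/9/31 - 1/9*31**2) + 1862)*(-2734 - 2944) = ((-42 - 12*1/961 - 1891/9 - 2/9*1/31 - 1/9*961) + 1862)*(-5678) = ((-42 - 12/961 - 1891/9 - 2/279 - 961/9) + 1862)*(-5678) = (-3104200/8649 + 1862)*(-5678) = (13000238/8649)*(-5678) = -73815351364/8649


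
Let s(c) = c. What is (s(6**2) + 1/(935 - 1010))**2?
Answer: 7284601/5625 ≈ 1295.0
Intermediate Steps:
(s(6**2) + 1/(935 - 1010))**2 = (6**2 + 1/(935 - 1010))**2 = (36 + 1/(-75))**2 = (36 - 1/75)**2 = (2699/75)**2 = 7284601/5625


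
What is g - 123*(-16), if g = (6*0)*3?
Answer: 1968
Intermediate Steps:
g = 0 (g = 0*3 = 0)
g - 123*(-16) = 0 - 123*(-16) = 0 + 1968 = 1968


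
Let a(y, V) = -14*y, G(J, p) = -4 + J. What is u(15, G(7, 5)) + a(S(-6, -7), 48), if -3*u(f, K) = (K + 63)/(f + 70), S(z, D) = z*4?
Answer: 28538/85 ≈ 335.74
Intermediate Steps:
S(z, D) = 4*z
u(f, K) = -(63 + K)/(3*(70 + f)) (u(f, K) = -(K + 63)/(3*(f + 70)) = -(63 + K)/(3*(70 + f)))
u(15, G(7, 5)) + a(S(-6, -7), 48) = (-63 - (-4 + 7))/(3*(70 + 15)) - 56*(-6) = (⅓)*(-63 - 1*3)/85 - 14*(-24) = (⅓)*(1/85)*(-63 - 3) + 336 = (⅓)*(1/85)*(-66) + 336 = -22/85 + 336 = 28538/85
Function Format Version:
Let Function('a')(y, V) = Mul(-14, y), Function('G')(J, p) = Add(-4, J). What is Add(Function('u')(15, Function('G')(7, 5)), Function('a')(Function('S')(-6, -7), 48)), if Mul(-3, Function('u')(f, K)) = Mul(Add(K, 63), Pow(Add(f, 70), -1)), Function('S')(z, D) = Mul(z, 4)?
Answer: Rational(28538, 85) ≈ 335.74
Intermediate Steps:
Function('S')(z, D) = Mul(4, z)
Function('u')(f, K) = Mul(Rational(-1, 3), Pow(Add(70, f), -1), Add(63, K)) (Function('u')(f, K) = Mul(Rational(-1, 3), Mul(Add(K, 63), Pow(Add(f, 70), -1))) = Mul(Rational(-1, 3), Mul(Add(63, K), Pow(Add(70, f), -1))) = Mul(Rational(-1, 3), Mul(Pow(Add(70, f), -1), Add(63, K))) = Mul(Rational(-1, 3), Pow(Add(70, f), -1), Add(63, K)))
Add(Function('u')(15, Function('G')(7, 5)), Function('a')(Function('S')(-6, -7), 48)) = Add(Mul(Rational(1, 3), Pow(Add(70, 15), -1), Add(-63, Mul(-1, Add(-4, 7)))), Mul(-14, Mul(4, -6))) = Add(Mul(Rational(1, 3), Pow(85, -1), Add(-63, Mul(-1, 3))), Mul(-14, -24)) = Add(Mul(Rational(1, 3), Rational(1, 85), Add(-63, -3)), 336) = Add(Mul(Rational(1, 3), Rational(1, 85), -66), 336) = Add(Rational(-22, 85), 336) = Rational(28538, 85)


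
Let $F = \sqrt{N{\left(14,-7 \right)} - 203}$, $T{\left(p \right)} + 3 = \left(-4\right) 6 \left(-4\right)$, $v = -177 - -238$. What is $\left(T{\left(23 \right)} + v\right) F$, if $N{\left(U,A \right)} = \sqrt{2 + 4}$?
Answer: $154 \sqrt{-203 + \sqrt{6}} \approx 2180.9 i$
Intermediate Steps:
$v = 61$ ($v = -177 + 238 = 61$)
$N{\left(U,A \right)} = \sqrt{6}$
$T{\left(p \right)} = 93$ ($T{\left(p \right)} = -3 + \left(-4\right) 6 \left(-4\right) = -3 - -96 = -3 + 96 = 93$)
$F = \sqrt{-203 + \sqrt{6}}$ ($F = \sqrt{\sqrt{6} - 203} = \sqrt{-203 + \sqrt{6}} \approx 14.162 i$)
$\left(T{\left(23 \right)} + v\right) F = \left(93 + 61\right) \sqrt{-203 + \sqrt{6}} = 154 \sqrt{-203 + \sqrt{6}}$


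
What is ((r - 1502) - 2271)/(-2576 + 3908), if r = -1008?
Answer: -4781/1332 ≈ -3.5893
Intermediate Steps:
((r - 1502) - 2271)/(-2576 + 3908) = ((-1008 - 1502) - 2271)/(-2576 + 3908) = (-2510 - 2271)/1332 = -4781*1/1332 = -4781/1332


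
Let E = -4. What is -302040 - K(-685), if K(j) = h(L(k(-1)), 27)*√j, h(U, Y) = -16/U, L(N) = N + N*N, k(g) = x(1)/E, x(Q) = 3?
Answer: -302040 - 256*I*√685/3 ≈ -3.0204e+5 - 2233.4*I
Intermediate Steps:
k(g) = -¾ (k(g) = 3/(-4) = 3*(-¼) = -¾)
L(N) = N + N²
K(j) = 256*√j/3 (K(j) = (-16*(-4/(3*(1 - ¾))))*√j = (-16/((-¾*¼)))*√j = (-16/(-3/16))*√j = (-16*(-16/3))*√j = 256*√j/3)
-302040 - K(-685) = -302040 - 256*√(-685)/3 = -302040 - 256*I*√685/3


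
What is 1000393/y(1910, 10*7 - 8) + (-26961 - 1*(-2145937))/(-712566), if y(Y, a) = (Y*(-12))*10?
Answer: -199752556273/27220021200 ≈ -7.3384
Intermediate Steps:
y(Y, a) = -120*Y (y(Y, a) = -12*Y*10 = -120*Y)
1000393/y(1910, 10*7 - 8) + (-26961 - 1*(-2145937))/(-712566) = 1000393/((-120*1910)) + (-26961 - 1*(-2145937))/(-712566) = 1000393/(-229200) + (-26961 + 2145937)*(-1/712566) = 1000393*(-1/229200) + 2118976*(-1/712566) = -1000393/229200 - 1059488/356283 = -199752556273/27220021200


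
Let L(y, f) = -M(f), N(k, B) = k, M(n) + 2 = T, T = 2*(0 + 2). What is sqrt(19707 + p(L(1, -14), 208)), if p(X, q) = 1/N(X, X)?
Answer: sqrt(78826)/2 ≈ 140.38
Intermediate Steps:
T = 4 (T = 2*2 = 4)
M(n) = 2 (M(n) = -2 + 4 = 2)
L(y, f) = -2 (L(y, f) = -1*2 = -2)
p(X, q) = 1/X
sqrt(19707 + p(L(1, -14), 208)) = sqrt(19707 + 1/(-2)) = sqrt(19707 - 1/2) = sqrt(39413/2) = sqrt(78826)/2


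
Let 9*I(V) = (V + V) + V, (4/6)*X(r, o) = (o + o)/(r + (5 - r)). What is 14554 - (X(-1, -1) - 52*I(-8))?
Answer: 216239/15 ≈ 14416.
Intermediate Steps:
X(r, o) = 3*o/5 (X(r, o) = 3*((o + o)/(r + (5 - r)))/2 = 3*((2*o)/5)/2 = 3*((2*o)*(1/5))/2 = 3*(2*o/5)/2 = 3*o/5)
I(V) = V/3 (I(V) = ((V + V) + V)/9 = (2*V + V)/9 = (3*V)/9 = V/3)
14554 - (X(-1, -1) - 52*I(-8)) = 14554 - ((3/5)*(-1) - 52*(-8)/3) = 14554 - (-3/5 - 52*(-8/3)) = 14554 - (-3/5 + 416/3) = 14554 - 1*2071/15 = 14554 - 2071/15 = 216239/15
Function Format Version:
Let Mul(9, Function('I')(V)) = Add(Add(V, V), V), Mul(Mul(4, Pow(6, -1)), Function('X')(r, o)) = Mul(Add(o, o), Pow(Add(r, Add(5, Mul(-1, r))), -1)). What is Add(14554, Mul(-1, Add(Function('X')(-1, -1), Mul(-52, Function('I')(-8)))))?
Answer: Rational(216239, 15) ≈ 14416.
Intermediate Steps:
Function('X')(r, o) = Mul(Rational(3, 5), o) (Function('X')(r, o) = Mul(Rational(3, 2), Mul(Add(o, o), Pow(Add(r, Add(5, Mul(-1, r))), -1))) = Mul(Rational(3, 2), Mul(Mul(2, o), Pow(5, -1))) = Mul(Rational(3, 2), Mul(Mul(2, o), Rational(1, 5))) = Mul(Rational(3, 2), Mul(Rational(2, 5), o)) = Mul(Rational(3, 5), o))
Function('I')(V) = Mul(Rational(1, 3), V) (Function('I')(V) = Mul(Rational(1, 9), Add(Add(V, V), V)) = Mul(Rational(1, 9), Add(Mul(2, V), V)) = Mul(Rational(1, 9), Mul(3, V)) = Mul(Rational(1, 3), V))
Add(14554, Mul(-1, Add(Function('X')(-1, -1), Mul(-52, Function('I')(-8))))) = Add(14554, Mul(-1, Add(Mul(Rational(3, 5), -1), Mul(-52, Mul(Rational(1, 3), -8))))) = Add(14554, Mul(-1, Add(Rational(-3, 5), Mul(-52, Rational(-8, 3))))) = Add(14554, Mul(-1, Add(Rational(-3, 5), Rational(416, 3)))) = Add(14554, Mul(-1, Rational(2071, 15))) = Add(14554, Rational(-2071, 15)) = Rational(216239, 15)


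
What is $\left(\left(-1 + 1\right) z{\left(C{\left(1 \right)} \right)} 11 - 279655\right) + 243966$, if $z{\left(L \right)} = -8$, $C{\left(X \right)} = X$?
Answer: $-35689$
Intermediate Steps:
$\left(\left(-1 + 1\right) z{\left(C{\left(1 \right)} \right)} 11 - 279655\right) + 243966 = \left(\left(-1 + 1\right) \left(-8\right) 11 - 279655\right) + 243966 = \left(0 \left(-8\right) 11 - 279655\right) + 243966 = \left(0 \cdot 11 - 279655\right) + 243966 = \left(0 - 279655\right) + 243966 = -279655 + 243966 = -35689$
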